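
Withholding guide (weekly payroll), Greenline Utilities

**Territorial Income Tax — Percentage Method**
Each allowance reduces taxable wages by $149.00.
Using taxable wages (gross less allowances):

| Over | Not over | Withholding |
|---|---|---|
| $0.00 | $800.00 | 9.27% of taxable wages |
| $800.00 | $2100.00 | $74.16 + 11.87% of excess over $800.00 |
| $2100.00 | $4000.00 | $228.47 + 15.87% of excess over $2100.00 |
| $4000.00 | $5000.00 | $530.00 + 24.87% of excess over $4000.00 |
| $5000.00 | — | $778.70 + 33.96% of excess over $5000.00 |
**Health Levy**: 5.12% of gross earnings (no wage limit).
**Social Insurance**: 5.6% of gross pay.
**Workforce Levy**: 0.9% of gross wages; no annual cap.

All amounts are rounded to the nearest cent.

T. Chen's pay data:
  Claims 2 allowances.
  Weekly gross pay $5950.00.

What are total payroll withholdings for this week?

$1691.51

Territorial Income Tax: taxable = $5950.00 − 2×$149.00 = $5652.00
  $778.70 + 33.96% × ($5652.00 − $5000.00) = $778.70 + 33.96% × $652.00 = $1000.12
Health Levy: 5.12% × $5950.00 = $304.64
Social Insurance: 5.6% × $5950.00 = $333.20
Workforce Levy: 0.9% × $5950.00 = $53.55
Total: $1000.12 + $304.64 + $333.20 + $53.55 = $1691.51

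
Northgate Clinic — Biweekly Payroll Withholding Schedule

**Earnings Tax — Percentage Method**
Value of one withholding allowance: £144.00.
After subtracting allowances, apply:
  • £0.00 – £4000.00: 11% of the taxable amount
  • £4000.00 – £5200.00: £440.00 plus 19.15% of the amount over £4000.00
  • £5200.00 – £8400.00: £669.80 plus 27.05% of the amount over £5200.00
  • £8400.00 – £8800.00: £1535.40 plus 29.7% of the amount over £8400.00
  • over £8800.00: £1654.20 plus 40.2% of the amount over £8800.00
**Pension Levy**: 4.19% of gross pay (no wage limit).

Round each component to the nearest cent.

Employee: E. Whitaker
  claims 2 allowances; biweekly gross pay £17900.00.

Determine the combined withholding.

£5946.63

Earnings Tax: taxable = £17900.00 − 2×£144.00 = £17612.00
  £1654.20 + 40.2% × (£17612.00 − £8800.00) = £1654.20 + 40.2% × £8812.00 = £5196.62
Pension Levy: 4.19% × £17900.00 = £750.01
Total: £5196.62 + £750.01 = £5946.63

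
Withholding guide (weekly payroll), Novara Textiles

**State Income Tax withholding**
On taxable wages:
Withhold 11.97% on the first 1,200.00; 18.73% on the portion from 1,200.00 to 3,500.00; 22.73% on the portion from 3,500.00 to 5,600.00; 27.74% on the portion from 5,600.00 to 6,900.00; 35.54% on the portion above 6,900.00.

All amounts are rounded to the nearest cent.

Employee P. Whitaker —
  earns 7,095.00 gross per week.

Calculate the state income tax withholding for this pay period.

1,481.68

State Income Tax: taxable = 7,095.00
  1,412.38 + 35.54% × (7,095.00 − 6,900.00) = 1,412.38 + 35.54% × 195.00 = 1,481.68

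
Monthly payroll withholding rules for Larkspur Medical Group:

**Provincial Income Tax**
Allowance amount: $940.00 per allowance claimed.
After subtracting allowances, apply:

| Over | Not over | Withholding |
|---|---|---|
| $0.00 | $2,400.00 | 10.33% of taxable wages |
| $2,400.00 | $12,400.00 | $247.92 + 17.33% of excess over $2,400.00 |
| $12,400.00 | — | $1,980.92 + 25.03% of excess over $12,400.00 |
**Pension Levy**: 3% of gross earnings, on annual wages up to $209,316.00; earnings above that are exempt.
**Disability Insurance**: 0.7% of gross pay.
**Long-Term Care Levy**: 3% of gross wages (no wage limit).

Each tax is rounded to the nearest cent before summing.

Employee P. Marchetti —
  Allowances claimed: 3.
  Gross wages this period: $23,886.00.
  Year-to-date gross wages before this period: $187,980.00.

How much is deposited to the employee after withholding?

$18,212.12

Provincial Income Tax: taxable = $23,886.00 − 3×$940.00 = $21,066.00
  $1,980.92 + 25.03% × ($21,066.00 − $12,400.00) = $1,980.92 + 25.03% × $8,666.00 = $4,150.02
Pension Levy: cap $209,316.00 − YTD $187,980.00 = $21,336.00 subject; 3% × $21,336.00 = $640.08
Disability Insurance: 0.7% × $23,886.00 = $167.20
Long-Term Care Levy: 3% × $23,886.00 = $716.58
Total withheld: $4,150.02 + $640.08 + $167.20 + $716.58 = $5,673.88
Net pay: $23,886.00 − $5,673.88 = $18,212.12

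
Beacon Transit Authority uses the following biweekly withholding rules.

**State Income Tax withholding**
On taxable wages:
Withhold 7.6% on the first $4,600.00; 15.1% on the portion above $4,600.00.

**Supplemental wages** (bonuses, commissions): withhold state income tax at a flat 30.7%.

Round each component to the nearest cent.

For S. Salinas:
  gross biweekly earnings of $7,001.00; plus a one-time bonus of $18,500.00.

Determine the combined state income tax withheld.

State Income Tax: taxable = $7,001.00
  $349.60 + 15.1% × ($7,001.00 − $4,600.00) = $349.60 + 15.1% × $2,401.00 = $712.15
Supplemental (30.7% flat on bonus): 30.7% × $18,500.00 = $5,679.50
Total state income tax: $712.15 + $5,679.50 = $6,391.65

$6,391.65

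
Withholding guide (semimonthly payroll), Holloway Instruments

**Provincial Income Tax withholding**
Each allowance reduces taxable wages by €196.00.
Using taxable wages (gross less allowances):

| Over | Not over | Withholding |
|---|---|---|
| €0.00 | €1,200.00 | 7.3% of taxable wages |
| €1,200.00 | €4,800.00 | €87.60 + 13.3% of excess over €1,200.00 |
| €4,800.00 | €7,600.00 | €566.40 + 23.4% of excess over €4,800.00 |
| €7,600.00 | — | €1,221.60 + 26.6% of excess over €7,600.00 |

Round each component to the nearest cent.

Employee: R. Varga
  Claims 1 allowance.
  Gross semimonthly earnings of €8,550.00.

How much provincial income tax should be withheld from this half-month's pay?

Provincial Income Tax: taxable = €8,550.00 − 1×€196.00 = €8,354.00
  €1,221.60 + 26.6% × (€8,354.00 − €7,600.00) = €1,221.60 + 26.6% × €754.00 = €1,422.16

€1,422.16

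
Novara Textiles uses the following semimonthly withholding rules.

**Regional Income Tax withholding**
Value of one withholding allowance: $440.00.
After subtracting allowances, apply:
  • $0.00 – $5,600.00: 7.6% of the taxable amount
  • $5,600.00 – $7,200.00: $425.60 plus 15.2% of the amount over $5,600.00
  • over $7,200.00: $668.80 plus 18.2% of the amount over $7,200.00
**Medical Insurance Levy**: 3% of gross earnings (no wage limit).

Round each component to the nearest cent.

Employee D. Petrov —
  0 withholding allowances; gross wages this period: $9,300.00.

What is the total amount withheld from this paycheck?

Regional Income Tax: taxable = $9,300.00
  $668.80 + 18.2% × ($9,300.00 − $7,200.00) = $668.80 + 18.2% × $2,100.00 = $1,051.00
Medical Insurance Levy: 3% × $9,300.00 = $279.00
Total: $1,051.00 + $279.00 = $1,330.00

$1,330.00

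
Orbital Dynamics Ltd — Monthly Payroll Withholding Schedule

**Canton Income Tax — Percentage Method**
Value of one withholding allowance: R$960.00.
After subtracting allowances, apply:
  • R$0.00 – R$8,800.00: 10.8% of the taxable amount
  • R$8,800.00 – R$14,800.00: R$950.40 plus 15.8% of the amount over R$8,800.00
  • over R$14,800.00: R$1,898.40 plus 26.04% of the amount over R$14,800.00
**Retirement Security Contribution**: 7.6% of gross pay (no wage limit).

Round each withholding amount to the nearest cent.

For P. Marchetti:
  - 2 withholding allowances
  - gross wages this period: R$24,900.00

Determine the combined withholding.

Canton Income Tax: taxable = R$24,900.00 − 2×R$960.00 = R$22,980.00
  R$1,898.40 + 26.04% × (R$22,980.00 − R$14,800.00) = R$1,898.40 + 26.04% × R$8,180.00 = R$4,028.47
Retirement Security Contribution: 7.6% × R$24,900.00 = R$1,892.40
Total: R$4,028.47 + R$1,892.40 = R$5,920.87

R$5,920.87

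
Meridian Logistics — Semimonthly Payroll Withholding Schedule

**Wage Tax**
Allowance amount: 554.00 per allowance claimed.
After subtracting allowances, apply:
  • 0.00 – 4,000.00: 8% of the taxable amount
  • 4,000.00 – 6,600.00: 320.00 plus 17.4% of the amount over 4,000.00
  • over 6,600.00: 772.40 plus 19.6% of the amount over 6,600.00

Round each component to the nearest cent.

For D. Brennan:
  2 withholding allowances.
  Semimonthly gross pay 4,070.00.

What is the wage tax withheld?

236.96

Wage Tax: taxable = 4,070.00 − 2×554.00 = 2,962.00
  8% × 2,962.00 = 236.96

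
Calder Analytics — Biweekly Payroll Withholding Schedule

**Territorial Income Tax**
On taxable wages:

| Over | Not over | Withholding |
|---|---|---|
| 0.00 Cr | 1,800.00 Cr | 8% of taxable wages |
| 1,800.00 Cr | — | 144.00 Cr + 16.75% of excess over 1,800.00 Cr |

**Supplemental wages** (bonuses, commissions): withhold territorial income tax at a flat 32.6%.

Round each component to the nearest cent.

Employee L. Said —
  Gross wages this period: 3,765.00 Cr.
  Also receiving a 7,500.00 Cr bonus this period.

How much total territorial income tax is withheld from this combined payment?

2,918.14 Cr

Territorial Income Tax: taxable = 3,765.00 Cr
  144.00 Cr + 16.75% × (3,765.00 Cr − 1,800.00 Cr) = 144.00 Cr + 16.75% × 1,965.00 Cr = 473.14 Cr
Supplemental (32.6% flat on bonus): 32.6% × 7,500.00 Cr = 2,445.00 Cr
Total territorial income tax: 473.14 Cr + 2,445.00 Cr = 2,918.14 Cr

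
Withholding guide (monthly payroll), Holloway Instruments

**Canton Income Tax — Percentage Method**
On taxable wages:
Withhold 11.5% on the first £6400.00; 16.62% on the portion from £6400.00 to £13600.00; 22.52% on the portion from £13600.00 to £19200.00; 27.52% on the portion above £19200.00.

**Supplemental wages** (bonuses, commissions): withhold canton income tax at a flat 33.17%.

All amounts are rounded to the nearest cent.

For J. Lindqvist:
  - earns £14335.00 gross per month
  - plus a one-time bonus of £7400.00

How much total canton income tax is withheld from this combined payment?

£4552.74

Canton Income Tax: taxable = £14335.00
  £1932.64 + 22.52% × (£14335.00 − £13600.00) = £1932.64 + 22.52% × £735.00 = £2098.16
Supplemental (33.17% flat on bonus): 33.17% × £7400.00 = £2454.58
Total canton income tax: £2098.16 + £2454.58 = £4552.74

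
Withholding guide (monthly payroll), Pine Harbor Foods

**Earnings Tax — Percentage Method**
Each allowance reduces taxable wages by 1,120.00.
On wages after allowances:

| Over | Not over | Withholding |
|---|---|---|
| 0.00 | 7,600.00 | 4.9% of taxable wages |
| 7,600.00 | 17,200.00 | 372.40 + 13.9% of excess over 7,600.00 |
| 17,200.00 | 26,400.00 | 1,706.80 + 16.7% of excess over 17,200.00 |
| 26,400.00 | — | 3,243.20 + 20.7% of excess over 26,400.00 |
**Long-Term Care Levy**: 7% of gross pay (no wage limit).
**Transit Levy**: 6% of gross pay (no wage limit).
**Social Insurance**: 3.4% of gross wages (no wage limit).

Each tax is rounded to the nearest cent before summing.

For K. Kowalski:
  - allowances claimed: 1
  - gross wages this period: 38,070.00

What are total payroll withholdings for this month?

11,670.53

Earnings Tax: taxable = 38,070.00 − 1×1,120.00 = 36,950.00
  3,243.20 + 20.7% × (36,950.00 − 26,400.00) = 3,243.20 + 20.7% × 10,550.00 = 5,427.05
Long-Term Care Levy: 7% × 38,070.00 = 2,664.90
Transit Levy: 6% × 38,070.00 = 2,284.20
Social Insurance: 3.4% × 38,070.00 = 1,294.38
Total: 5,427.05 + 2,664.90 + 2,284.20 + 1,294.38 = 11,670.53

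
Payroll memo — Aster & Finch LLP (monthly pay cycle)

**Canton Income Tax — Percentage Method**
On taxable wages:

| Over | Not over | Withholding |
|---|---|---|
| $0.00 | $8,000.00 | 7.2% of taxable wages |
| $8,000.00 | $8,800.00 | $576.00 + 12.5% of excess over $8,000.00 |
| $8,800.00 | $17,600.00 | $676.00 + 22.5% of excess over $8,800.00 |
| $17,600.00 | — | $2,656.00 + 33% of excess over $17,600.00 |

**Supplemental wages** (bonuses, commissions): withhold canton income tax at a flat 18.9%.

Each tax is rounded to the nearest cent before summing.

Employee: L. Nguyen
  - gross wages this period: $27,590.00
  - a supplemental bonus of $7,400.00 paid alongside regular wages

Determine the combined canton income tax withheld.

Canton Income Tax: taxable = $27,590.00
  $2,656.00 + 33% × ($27,590.00 − $17,600.00) = $2,656.00 + 33% × $9,990.00 = $5,952.70
Supplemental (18.9% flat on bonus): 18.9% × $7,400.00 = $1,398.60
Total canton income tax: $5,952.70 + $1,398.60 = $7,351.30

$7,351.30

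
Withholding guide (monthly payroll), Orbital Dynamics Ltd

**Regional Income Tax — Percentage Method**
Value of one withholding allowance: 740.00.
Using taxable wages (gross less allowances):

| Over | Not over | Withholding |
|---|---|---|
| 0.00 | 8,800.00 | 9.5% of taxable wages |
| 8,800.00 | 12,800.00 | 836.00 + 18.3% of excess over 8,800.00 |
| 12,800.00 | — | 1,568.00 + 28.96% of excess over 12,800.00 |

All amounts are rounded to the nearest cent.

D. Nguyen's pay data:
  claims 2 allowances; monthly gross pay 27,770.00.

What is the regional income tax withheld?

Regional Income Tax: taxable = 27,770.00 − 2×740.00 = 26,290.00
  1,568.00 + 28.96% × (26,290.00 − 12,800.00) = 1,568.00 + 28.96% × 13,490.00 = 5,474.70

5,474.70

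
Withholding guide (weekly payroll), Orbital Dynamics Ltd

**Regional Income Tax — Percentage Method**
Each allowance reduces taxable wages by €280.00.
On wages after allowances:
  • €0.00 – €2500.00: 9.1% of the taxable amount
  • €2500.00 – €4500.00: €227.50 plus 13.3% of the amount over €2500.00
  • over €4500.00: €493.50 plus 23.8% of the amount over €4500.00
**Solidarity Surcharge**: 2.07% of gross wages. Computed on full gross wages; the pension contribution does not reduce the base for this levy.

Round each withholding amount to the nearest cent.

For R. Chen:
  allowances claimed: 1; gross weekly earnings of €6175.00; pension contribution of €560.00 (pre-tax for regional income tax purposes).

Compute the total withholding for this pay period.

Regional Income Tax: taxable = €6175.00 − €560.00 − 1×€280.00 = €5335.00
  €493.50 + 23.8% × (€5335.00 − €4500.00) = €493.50 + 23.8% × €835.00 = €692.23
Solidarity Surcharge: 2.07% × €6175.00 = €127.82
Total: €692.23 + €127.82 = €820.05

€820.05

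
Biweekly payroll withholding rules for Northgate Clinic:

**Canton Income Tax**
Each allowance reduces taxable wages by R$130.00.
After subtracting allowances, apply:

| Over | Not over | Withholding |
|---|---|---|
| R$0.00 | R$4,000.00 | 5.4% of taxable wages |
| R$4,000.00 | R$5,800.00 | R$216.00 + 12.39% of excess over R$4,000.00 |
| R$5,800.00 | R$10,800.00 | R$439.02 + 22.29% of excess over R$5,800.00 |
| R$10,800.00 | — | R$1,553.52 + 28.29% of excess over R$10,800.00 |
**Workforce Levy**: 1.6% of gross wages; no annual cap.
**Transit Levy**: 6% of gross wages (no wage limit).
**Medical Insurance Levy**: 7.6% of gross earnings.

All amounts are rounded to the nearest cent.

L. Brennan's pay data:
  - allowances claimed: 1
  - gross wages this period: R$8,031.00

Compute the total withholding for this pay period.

R$2,128.05

Canton Income Tax: taxable = R$8,031.00 − 1×R$130.00 = R$7,901.00
  R$439.02 + 22.29% × (R$7,901.00 − R$5,800.00) = R$439.02 + 22.29% × R$2,101.00 = R$907.33
Workforce Levy: 1.6% × R$8,031.00 = R$128.50
Transit Levy: 6% × R$8,031.00 = R$481.86
Medical Insurance Levy: 7.6% × R$8,031.00 = R$610.36
Total: R$907.33 + R$128.50 + R$481.86 + R$610.36 = R$2,128.05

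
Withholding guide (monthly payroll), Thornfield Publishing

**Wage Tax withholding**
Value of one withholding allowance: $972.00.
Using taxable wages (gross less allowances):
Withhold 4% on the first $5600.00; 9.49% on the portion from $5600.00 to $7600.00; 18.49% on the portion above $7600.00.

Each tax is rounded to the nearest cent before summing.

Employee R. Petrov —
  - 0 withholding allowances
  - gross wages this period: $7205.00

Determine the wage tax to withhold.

$376.31

Wage Tax: taxable = $7205.00
  $224.00 + 9.49% × ($7205.00 − $5600.00) = $224.00 + 9.49% × $1605.00 = $376.31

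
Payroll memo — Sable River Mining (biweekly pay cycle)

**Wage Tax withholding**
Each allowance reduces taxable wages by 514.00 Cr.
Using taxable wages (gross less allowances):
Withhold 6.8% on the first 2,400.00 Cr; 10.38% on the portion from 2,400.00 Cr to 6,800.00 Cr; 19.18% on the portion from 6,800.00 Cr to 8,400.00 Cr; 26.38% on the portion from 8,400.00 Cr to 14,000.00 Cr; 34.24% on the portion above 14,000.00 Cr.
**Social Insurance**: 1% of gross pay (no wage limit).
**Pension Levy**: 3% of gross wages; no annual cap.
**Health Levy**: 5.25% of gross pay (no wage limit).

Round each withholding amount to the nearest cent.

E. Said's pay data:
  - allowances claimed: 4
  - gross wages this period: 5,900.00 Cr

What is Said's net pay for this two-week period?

Wage Tax: taxable = 5,900.00 Cr − 4×514.00 Cr = 3,844.00 Cr
  163.20 Cr + 10.38% × (3,844.00 Cr − 2,400.00 Cr) = 163.20 Cr + 10.38% × 1,444.00 Cr = 313.09 Cr
Social Insurance: 1% × 5,900.00 Cr = 59.00 Cr
Pension Levy: 3% × 5,900.00 Cr = 177.00 Cr
Health Levy: 5.25% × 5,900.00 Cr = 309.75 Cr
Total withheld: 313.09 Cr + 59.00 Cr + 177.00 Cr + 309.75 Cr = 858.84 Cr
Net pay: 5,900.00 Cr − 858.84 Cr = 5,041.16 Cr

5,041.16 Cr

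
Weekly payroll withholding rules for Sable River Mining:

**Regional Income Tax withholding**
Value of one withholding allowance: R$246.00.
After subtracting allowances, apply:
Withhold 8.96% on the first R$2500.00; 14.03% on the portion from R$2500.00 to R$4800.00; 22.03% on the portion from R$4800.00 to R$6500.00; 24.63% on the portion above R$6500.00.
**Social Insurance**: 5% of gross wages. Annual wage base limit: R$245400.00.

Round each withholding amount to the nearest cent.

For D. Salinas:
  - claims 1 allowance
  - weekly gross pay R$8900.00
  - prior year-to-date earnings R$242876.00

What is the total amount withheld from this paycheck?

R$1577.93

Regional Income Tax: taxable = R$8900.00 − 1×R$246.00 = R$8654.00
  R$921.20 + 24.63% × (R$8654.00 − R$6500.00) = R$921.20 + 24.63% × R$2154.00 = R$1451.73
Social Insurance: cap R$245400.00 − YTD R$242876.00 = R$2524.00 subject; 5% × R$2524.00 = R$126.20
Total: R$1451.73 + R$126.20 = R$1577.93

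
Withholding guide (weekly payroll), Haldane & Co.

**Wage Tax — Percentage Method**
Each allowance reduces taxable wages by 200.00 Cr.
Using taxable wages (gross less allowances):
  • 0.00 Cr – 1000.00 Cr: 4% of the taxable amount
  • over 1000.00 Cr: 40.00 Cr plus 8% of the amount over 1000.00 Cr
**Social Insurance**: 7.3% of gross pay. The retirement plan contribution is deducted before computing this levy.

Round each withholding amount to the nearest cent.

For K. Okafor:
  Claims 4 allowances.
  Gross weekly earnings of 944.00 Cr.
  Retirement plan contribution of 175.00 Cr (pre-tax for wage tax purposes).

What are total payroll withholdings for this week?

Wage Tax: taxable = 944.00 Cr − 175.00 Cr − 4×200.00 Cr = -31.00 Cr
  Taxable ≤ 0 → 0.00 Cr
Social Insurance: 7.3% × 769.00 Cr = 56.14 Cr
Total: 0.00 Cr + 56.14 Cr = 56.14 Cr

56.14 Cr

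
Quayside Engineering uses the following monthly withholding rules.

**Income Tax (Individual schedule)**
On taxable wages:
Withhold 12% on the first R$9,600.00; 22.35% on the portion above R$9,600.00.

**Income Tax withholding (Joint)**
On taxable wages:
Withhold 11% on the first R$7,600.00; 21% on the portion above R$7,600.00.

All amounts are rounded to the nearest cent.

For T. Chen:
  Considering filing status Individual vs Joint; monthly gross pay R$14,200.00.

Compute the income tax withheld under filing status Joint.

Income Tax (Joint): taxable = R$14,200.00
  R$836.00 + 21% × (R$14,200.00 − R$7,600.00) = R$836.00 + 21% × R$6,600.00 = R$2,222.00

R$2,222.00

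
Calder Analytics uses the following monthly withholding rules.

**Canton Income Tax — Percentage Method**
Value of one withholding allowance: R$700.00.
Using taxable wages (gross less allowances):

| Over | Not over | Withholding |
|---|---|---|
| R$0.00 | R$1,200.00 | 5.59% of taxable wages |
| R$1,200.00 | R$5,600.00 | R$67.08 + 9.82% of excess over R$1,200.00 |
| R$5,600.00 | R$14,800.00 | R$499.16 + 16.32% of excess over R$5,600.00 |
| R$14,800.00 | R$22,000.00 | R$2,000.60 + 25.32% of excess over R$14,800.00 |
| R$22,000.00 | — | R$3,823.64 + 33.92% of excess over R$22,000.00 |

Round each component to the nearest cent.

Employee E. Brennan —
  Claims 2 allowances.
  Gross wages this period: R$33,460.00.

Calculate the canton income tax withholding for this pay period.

R$7,235.99

Canton Income Tax: taxable = R$33,460.00 − 2×R$700.00 = R$32,060.00
  R$3,823.64 + 33.92% × (R$32,060.00 − R$22,000.00) = R$3,823.64 + 33.92% × R$10,060.00 = R$7,235.99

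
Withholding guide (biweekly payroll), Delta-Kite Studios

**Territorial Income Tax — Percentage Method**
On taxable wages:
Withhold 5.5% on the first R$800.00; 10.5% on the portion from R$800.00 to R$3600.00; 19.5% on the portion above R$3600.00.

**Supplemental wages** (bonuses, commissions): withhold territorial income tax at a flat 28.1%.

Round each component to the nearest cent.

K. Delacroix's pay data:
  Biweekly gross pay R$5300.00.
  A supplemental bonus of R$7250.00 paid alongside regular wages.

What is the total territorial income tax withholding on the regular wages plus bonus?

R$2706.75

Territorial Income Tax: taxable = R$5300.00
  R$338.00 + 19.5% × (R$5300.00 − R$3600.00) = R$338.00 + 19.5% × R$1700.00 = R$669.50
Supplemental (28.1% flat on bonus): 28.1% × R$7250.00 = R$2037.25
Total territorial income tax: R$669.50 + R$2037.25 = R$2706.75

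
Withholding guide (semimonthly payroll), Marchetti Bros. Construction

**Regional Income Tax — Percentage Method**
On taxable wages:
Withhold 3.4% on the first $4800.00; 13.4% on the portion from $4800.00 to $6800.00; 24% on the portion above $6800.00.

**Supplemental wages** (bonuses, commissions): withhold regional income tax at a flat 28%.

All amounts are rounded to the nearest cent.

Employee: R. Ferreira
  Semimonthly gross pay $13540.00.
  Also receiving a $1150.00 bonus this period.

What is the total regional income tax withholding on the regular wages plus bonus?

Regional Income Tax: taxable = $13540.00
  $431.20 + 24% × ($13540.00 − $6800.00) = $431.20 + 24% × $6740.00 = $2048.80
Supplemental (28% flat on bonus): 28% × $1150.00 = $322.00
Total regional income tax: $2048.80 + $322.00 = $2370.80

$2370.80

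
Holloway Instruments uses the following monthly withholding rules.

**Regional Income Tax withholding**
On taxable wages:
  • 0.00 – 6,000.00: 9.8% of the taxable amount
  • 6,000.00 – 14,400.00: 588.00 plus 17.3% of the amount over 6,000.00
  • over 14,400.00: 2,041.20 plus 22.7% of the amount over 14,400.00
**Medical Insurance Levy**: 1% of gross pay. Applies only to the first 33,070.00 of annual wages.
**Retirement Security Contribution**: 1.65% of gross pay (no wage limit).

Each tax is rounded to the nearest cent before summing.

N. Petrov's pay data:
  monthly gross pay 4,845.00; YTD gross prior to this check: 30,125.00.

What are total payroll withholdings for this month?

Regional Income Tax: taxable = 4,845.00
  9.8% × 4,845.00 = 474.81
Medical Insurance Levy: cap 33,070.00 − YTD 30,125.00 = 2,945.00 subject; 1% × 2,945.00 = 29.45
Retirement Security Contribution: 1.65% × 4,845.00 = 79.94
Total: 474.81 + 29.45 + 79.94 = 584.20

584.20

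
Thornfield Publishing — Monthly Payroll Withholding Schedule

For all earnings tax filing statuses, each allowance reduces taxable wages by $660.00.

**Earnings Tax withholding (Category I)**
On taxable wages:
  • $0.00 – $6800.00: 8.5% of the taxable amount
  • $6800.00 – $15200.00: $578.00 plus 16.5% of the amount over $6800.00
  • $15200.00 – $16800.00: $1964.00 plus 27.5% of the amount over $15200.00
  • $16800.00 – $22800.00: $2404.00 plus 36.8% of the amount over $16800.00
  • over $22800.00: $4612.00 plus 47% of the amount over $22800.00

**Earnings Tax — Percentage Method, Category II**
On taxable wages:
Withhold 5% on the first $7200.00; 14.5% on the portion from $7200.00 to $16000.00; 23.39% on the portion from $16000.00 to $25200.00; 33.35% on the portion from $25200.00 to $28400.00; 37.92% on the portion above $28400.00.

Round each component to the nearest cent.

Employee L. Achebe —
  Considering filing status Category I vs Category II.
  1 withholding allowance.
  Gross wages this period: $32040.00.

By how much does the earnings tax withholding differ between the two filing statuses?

Earnings Tax (Category I): taxable = $32040.00 − 1×$660.00 = $31380.00
  $4612.00 + 47% × ($31380.00 − $22800.00) = $4612.00 + 47% × $8580.00 = $8644.60
Earnings Tax (Category II): taxable = $32040.00 − 1×$660.00 = $31380.00
  $4855.08 + 37.92% × ($31380.00 − $28400.00) = $4855.08 + 37.92% × $2980.00 = $5985.10
Difference: |$8644.60 − $5985.10| = $2659.50 (higher under Category I)

$2659.50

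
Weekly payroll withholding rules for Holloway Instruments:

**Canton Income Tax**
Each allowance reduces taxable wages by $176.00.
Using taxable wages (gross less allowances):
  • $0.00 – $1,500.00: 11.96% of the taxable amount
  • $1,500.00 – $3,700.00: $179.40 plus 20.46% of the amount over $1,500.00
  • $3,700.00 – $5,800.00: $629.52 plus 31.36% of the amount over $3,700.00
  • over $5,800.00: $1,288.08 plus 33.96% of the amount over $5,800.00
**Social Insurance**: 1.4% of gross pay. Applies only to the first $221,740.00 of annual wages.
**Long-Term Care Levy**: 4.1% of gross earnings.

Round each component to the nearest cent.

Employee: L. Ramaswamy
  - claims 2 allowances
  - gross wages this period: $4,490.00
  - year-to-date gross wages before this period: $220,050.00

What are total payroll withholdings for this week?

$974.63

Canton Income Tax: taxable = $4,490.00 − 2×$176.00 = $4,138.00
  $629.52 + 31.36% × ($4,138.00 − $3,700.00) = $629.52 + 31.36% × $438.00 = $766.88
Social Insurance: cap $221,740.00 − YTD $220,050.00 = $1,690.00 subject; 1.4% × $1,690.00 = $23.66
Long-Term Care Levy: 4.1% × $4,490.00 = $184.09
Total: $766.88 + $23.66 + $184.09 = $974.63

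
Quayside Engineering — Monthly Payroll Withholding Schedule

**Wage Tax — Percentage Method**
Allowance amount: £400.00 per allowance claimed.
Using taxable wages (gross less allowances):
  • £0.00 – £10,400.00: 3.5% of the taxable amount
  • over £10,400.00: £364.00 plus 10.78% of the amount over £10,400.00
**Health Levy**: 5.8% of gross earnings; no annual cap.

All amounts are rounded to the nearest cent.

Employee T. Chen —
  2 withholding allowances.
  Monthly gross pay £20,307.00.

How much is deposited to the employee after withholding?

£17,783.46

Wage Tax: taxable = £20,307.00 − 2×£400.00 = £19,507.00
  £364.00 + 10.78% × (£19,507.00 − £10,400.00) = £364.00 + 10.78% × £9,107.00 = £1,345.73
Health Levy: 5.8% × £20,307.00 = £1,177.81
Total withheld: £1,345.73 + £1,177.81 = £2,523.54
Net pay: £20,307.00 − £2,523.54 = £17,783.46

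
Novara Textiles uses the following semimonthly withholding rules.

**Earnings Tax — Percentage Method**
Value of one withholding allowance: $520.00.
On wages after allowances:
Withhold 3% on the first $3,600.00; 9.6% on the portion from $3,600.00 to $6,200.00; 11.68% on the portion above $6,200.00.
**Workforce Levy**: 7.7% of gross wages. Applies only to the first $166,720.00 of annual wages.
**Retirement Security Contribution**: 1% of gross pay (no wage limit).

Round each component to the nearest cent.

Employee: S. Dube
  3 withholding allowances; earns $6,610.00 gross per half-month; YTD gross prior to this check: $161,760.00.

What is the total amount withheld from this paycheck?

Earnings Tax: taxable = $6,610.00 − 3×$520.00 = $5,050.00
  $108.00 + 9.6% × ($5,050.00 − $3,600.00) = $108.00 + 9.6% × $1,450.00 = $247.20
Workforce Levy: cap $166,720.00 − YTD $161,760.00 = $4,960.00 subject; 7.7% × $4,960.00 = $381.92
Retirement Security Contribution: 1% × $6,610.00 = $66.10
Total: $247.20 + $381.92 + $66.10 = $695.22

$695.22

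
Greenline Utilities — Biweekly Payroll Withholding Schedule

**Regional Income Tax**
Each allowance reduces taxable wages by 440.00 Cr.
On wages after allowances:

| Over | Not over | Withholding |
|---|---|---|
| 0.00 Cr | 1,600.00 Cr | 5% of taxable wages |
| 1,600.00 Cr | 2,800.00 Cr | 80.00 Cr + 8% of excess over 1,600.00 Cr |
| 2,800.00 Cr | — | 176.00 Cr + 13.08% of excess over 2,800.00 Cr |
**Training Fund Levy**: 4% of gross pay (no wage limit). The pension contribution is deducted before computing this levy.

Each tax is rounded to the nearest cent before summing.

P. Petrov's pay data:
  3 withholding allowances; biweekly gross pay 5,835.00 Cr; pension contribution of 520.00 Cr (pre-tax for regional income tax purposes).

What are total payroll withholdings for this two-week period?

544.91 Cr

Regional Income Tax: taxable = 5,835.00 Cr − 520.00 Cr − 3×440.00 Cr = 3,995.00 Cr
  176.00 Cr + 13.08% × (3,995.00 Cr − 2,800.00 Cr) = 176.00 Cr + 13.08% × 1,195.00 Cr = 332.31 Cr
Training Fund Levy: 4% × 5,315.00 Cr = 212.60 Cr
Total: 332.31 Cr + 212.60 Cr = 544.91 Cr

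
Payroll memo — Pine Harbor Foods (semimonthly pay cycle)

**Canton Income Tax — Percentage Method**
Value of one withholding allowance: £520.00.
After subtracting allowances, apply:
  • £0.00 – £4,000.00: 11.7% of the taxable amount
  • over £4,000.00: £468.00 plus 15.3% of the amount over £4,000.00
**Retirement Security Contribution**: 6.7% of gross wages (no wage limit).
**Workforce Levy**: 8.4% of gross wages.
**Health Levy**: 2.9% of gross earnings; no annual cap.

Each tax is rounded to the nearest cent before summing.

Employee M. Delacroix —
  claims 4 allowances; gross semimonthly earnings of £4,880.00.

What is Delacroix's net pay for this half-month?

£3,674.00

Canton Income Tax: taxable = £4,880.00 − 4×£520.00 = £2,800.00
  11.7% × £2,800.00 = £327.60
Retirement Security Contribution: 6.7% × £4,880.00 = £326.96
Workforce Levy: 8.4% × £4,880.00 = £409.92
Health Levy: 2.9% × £4,880.00 = £141.52
Total withheld: £327.60 + £326.96 + £409.92 + £141.52 = £1,206.00
Net pay: £4,880.00 − £1,206.00 = £3,674.00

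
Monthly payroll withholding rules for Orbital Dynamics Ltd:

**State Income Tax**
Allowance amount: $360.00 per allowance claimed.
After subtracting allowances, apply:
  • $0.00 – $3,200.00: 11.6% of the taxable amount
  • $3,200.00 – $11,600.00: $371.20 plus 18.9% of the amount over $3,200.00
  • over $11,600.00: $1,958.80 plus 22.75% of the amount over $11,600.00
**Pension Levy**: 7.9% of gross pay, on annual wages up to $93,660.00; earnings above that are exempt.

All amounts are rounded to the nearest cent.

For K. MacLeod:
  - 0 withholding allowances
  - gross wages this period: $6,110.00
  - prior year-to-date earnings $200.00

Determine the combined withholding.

$1,403.88

State Income Tax: taxable = $6,110.00
  $371.20 + 18.9% × ($6,110.00 − $3,200.00) = $371.20 + 18.9% × $2,910.00 = $921.19
Pension Levy: 7.9% × $6,110.00 = $482.69
Total: $921.19 + $482.69 = $1,403.88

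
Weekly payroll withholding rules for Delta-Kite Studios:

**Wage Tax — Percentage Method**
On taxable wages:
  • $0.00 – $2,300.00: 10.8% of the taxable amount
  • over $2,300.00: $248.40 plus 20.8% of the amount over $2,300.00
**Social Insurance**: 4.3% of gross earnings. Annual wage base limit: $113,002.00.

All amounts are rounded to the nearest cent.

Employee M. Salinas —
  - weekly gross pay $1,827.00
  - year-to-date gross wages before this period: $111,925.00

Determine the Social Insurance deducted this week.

$46.31

Social Insurance: cap $113,002.00 − YTD $111,925.00 = $1,077.00 subject; 4.3% × $1,077.00 = $46.31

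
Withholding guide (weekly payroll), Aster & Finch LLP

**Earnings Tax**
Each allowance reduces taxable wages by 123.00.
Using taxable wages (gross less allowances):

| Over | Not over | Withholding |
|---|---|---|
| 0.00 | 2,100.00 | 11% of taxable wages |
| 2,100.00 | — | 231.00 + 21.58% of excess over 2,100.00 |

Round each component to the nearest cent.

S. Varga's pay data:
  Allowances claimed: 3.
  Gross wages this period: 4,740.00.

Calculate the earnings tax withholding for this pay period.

721.08

Earnings Tax: taxable = 4,740.00 − 3×123.00 = 4,371.00
  231.00 + 21.58% × (4,371.00 − 2,100.00) = 231.00 + 21.58% × 2,271.00 = 721.08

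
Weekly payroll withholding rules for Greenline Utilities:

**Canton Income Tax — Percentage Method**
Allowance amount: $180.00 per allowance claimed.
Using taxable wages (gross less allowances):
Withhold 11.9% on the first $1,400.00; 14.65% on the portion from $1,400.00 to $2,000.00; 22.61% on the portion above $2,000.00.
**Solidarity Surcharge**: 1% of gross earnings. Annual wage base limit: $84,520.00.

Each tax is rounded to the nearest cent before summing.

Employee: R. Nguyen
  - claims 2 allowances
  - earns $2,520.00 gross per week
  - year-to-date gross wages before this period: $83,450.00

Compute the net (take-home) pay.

Canton Income Tax: taxable = $2,520.00 − 2×$180.00 = $2,160.00
  $254.50 + 22.61% × ($2,160.00 − $2,000.00) = $254.50 + 22.61% × $160.00 = $290.68
Solidarity Surcharge: cap $84,520.00 − YTD $83,450.00 = $1,070.00 subject; 1% × $1,070.00 = $10.70
Total withheld: $290.68 + $10.70 = $301.38
Net pay: $2,520.00 − $301.38 = $2,218.62

$2,218.62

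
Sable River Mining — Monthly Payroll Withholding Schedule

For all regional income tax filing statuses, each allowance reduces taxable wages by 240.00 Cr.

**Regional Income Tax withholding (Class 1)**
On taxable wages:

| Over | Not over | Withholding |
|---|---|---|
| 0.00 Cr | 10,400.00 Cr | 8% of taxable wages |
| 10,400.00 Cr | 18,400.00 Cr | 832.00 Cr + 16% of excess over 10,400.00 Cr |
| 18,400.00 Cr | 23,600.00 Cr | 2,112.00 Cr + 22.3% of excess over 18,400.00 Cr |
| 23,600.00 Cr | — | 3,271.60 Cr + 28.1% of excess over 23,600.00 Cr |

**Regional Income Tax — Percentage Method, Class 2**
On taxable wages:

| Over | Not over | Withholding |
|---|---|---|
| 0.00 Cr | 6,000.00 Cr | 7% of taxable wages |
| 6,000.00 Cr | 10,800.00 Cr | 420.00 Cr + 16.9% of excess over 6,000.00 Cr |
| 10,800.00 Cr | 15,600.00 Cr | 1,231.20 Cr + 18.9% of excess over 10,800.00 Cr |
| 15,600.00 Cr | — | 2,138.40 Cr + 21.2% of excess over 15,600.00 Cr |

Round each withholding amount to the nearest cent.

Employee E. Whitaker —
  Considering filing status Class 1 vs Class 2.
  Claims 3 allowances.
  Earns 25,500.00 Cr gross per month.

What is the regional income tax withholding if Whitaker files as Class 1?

Regional Income Tax (Class 1): taxable = 25,500.00 Cr − 3×240.00 Cr = 24,780.00 Cr
  3,271.60 Cr + 28.1% × (24,780.00 Cr − 23,600.00 Cr) = 3,271.60 Cr + 28.1% × 1,180.00 Cr = 3,603.18 Cr

3,603.18 Cr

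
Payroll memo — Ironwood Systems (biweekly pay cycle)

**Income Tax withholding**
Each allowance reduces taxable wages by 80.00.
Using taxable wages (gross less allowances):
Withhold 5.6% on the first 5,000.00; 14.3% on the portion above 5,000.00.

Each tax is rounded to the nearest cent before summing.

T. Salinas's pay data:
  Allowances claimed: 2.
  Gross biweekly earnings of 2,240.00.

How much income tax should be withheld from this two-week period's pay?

Income Tax: taxable = 2,240.00 − 2×80.00 = 2,080.00
  5.6% × 2,080.00 = 116.48

116.48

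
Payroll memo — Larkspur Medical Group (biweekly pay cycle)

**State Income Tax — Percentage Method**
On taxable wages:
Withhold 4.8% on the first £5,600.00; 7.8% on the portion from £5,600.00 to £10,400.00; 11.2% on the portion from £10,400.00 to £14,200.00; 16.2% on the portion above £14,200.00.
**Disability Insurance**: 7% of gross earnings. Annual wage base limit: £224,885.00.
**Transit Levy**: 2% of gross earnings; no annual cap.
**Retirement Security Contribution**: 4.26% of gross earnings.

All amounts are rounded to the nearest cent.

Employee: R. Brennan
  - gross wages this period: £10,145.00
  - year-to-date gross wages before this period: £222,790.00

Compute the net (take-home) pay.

State Income Tax: taxable = £10,145.00
  £268.80 + 7.8% × (£10,145.00 − £5,600.00) = £268.80 + 7.8% × £4,545.00 = £623.31
Disability Insurance: cap £224,885.00 − YTD £222,790.00 = £2,095.00 subject; 7% × £2,095.00 = £146.65
Transit Levy: 2% × £10,145.00 = £202.90
Retirement Security Contribution: 4.26% × £10,145.00 = £432.18
Total withheld: £623.31 + £146.65 + £202.90 + £432.18 = £1,405.04
Net pay: £10,145.00 − £1,405.04 = £8,739.96

£8,739.96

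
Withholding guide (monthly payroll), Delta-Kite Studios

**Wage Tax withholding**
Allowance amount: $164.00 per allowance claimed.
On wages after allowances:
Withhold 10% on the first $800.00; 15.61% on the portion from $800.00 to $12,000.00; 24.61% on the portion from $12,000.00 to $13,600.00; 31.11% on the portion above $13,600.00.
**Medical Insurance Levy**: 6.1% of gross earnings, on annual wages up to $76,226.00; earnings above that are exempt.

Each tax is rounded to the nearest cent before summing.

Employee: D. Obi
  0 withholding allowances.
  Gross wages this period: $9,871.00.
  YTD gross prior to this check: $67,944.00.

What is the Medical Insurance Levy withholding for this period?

Medical Insurance Levy: cap $76,226.00 − YTD $67,944.00 = $8,282.00 subject; 6.1% × $8,282.00 = $505.20

$505.20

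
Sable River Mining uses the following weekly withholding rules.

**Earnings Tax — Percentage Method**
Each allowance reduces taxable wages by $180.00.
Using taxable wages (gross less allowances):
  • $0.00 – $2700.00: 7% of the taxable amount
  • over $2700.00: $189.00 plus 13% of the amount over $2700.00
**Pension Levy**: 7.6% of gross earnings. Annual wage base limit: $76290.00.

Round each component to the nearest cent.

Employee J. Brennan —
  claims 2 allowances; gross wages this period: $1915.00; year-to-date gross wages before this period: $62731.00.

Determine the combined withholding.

Earnings Tax: taxable = $1915.00 − 2×$180.00 = $1555.00
  7% × $1555.00 = $108.85
Pension Levy: 7.6% × $1915.00 = $145.54
Total: $108.85 + $145.54 = $254.39

$254.39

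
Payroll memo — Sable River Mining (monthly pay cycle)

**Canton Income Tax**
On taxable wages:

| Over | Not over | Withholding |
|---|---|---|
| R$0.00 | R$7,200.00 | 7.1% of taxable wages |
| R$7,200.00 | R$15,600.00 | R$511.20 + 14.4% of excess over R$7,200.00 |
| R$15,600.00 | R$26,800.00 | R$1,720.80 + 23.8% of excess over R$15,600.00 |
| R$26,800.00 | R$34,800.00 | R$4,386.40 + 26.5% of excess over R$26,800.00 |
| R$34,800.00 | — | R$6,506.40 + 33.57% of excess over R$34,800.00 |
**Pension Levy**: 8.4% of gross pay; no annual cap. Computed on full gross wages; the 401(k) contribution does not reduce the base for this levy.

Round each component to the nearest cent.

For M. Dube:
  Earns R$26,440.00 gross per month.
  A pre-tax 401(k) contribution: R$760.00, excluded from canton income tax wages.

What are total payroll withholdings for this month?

R$6,340.80

Canton Income Tax: taxable = R$26,440.00 − R$760.00 = R$25,680.00
  R$1,720.80 + 23.8% × (R$25,680.00 − R$15,600.00) = R$1,720.80 + 23.8% × R$10,080.00 = R$4,119.84
Pension Levy: 8.4% × R$26,440.00 = R$2,220.96
Total: R$4,119.84 + R$2,220.96 = R$6,340.80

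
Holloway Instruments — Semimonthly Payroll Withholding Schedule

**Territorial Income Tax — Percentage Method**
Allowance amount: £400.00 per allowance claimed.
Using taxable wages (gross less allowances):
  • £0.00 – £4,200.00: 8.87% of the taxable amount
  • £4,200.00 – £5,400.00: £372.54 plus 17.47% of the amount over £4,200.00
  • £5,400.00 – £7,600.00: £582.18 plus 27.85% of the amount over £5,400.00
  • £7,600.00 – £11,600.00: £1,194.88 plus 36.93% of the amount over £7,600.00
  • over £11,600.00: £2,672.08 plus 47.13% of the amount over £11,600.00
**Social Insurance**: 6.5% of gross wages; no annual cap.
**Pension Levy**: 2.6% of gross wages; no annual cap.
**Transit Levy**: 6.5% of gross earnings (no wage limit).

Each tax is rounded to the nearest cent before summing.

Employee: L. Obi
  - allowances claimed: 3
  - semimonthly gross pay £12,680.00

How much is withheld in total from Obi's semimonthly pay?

Territorial Income Tax: taxable = £12,680.00 − 3×£400.00 = £11,480.00
  £1,194.88 + 36.93% × (£11,480.00 − £7,600.00) = £1,194.88 + 36.93% × £3,880.00 = £2,627.76
Social Insurance: 6.5% × £12,680.00 = £824.20
Pension Levy: 2.6% × £12,680.00 = £329.68
Transit Levy: 6.5% × £12,680.00 = £824.20
Total: £2,627.76 + £824.20 + £329.68 + £824.20 = £4,605.84

£4,605.84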